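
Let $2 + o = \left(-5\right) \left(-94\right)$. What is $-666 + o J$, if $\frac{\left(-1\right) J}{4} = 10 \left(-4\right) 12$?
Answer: $897894$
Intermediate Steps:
$o = 468$ ($o = -2 - -470 = -2 + 470 = 468$)
$J = 1920$ ($J = - 4 \cdot 10 \left(-4\right) 12 = - 4 \left(\left(-40\right) 12\right) = \left(-4\right) \left(-480\right) = 1920$)
$-666 + o J = -666 + 468 \cdot 1920 = -666 + 898560 = 897894$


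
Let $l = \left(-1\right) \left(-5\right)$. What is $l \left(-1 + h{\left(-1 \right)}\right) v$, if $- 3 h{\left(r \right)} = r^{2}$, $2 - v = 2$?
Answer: $0$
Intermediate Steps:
$v = 0$ ($v = 2 - 2 = 0$)
$l = 5$
$h{\left(r \right)} = - \frac{r^{2}}{3}$
$l \left(-1 + h{\left(-1 \right)}\right) v = 5 \left(-1 - \frac{\left(-1\right)^{2}}{3}\right) 0 = 5 \left(-1 - \frac{1}{3}\right) 0 = 5 \left(- \frac{4}{3}\right) 0 = \left(- \frac{20}{3}\right) 0 = 0$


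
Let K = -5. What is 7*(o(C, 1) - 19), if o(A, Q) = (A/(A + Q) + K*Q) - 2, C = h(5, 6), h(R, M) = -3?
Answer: -343/2 ≈ -171.50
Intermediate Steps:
C = -3
o(A, Q) = -2 - 5*Q + A/(A + Q) (o(A, Q) = (A/(A + Q) - 5*Q) - 2 = (-5*Q + A/(A + Q)) - 2 = -2 - 5*Q + A/(A + Q))
7*(o(C, 1) - 19) = 7*((-1*(-3) - 5*1**2 - 2*1 - 5*(-3)*1)/(-3 + 1) - 19) = 7*((3 - 5*1 - 2 + 15)/(-2) - 19) = 7*(-(3 - 5 - 2 + 15)/2 - 19) = 7*(-1/2*11 - 19) = 7*(-11/2 - 19) = 7*(-49/2) = -343/2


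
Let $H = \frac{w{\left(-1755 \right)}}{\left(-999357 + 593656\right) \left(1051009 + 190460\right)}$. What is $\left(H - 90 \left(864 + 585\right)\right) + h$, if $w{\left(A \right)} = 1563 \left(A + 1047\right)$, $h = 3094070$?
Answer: $\frac{165854716711489016}{55962801641} \approx 2.9637 \cdot 10^{6}$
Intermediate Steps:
$w{\left(A \right)} = 1636461 + 1563 A$ ($w{\left(A \right)} = 1563 \left(1047 + A\right) = 1636461 + 1563 A$)
$H = \frac{122956}{55962801641}$ ($H = \frac{1636461 + 1563 \left(-1755\right)}{\left(-999357 + 593656\right) \left(1051009 + 190460\right)} = \frac{1636461 - 2743065}{\left(-405701\right) 1241469} = - \frac{1106604}{-503665214769} = \left(-1106604\right) \left(- \frac{1}{503665214769}\right) = \frac{122956}{55962801641} \approx 2.1971 \cdot 10^{-6}$)
$\left(H - 90 \left(864 + 585\right)\right) + h = \left(\frac{122956}{55962801641} - 90 \left(864 + 585\right)\right) + 3094070 = \left(\frac{122956}{55962801641} - 130410\right) + 3094070 = - \frac{7298108961879854}{55962801641} + 3094070 = \frac{165854716711489016}{55962801641}$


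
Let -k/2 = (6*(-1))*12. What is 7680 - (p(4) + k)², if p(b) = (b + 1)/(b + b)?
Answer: -847129/64 ≈ -13236.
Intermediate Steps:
p(b) = (1 + b)/(2*b) (p(b) = (1 + b)/((2*b)) = (1 + b)*(1/(2*b)) = (1 + b)/(2*b))
k = 144 (k = -2*6*(-1)*12 = -(-12)*12 = -2*(-72) = 144)
7680 - (p(4) + k)² = 7680 - ((½)*(1 + 4)/4 + 144)² = 7680 - ((½)*(¼)*5 + 144)² = 7680 - (5/8 + 144)² = 7680 - (1157/8)² = 7680 - 1*1338649/64 = 7680 - 1338649/64 = -847129/64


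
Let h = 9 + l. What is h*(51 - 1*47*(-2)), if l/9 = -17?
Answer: -20880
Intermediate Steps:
l = -153 (l = 9*(-17) = -153)
h = -144 (h = 9 - 153 = -144)
h*(51 - 1*47*(-2)) = -144*(51 - 1*47*(-2)) = -144*(51 - 47*(-2)) = -144*(51 + 94) = -144*145 = -20880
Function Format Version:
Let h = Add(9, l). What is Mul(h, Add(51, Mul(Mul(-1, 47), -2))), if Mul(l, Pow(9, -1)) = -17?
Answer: -20880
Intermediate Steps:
l = -153 (l = Mul(9, -17) = -153)
h = -144 (h = Add(9, -153) = -144)
Mul(h, Add(51, Mul(Mul(-1, 47), -2))) = Mul(-144, Add(51, Mul(Mul(-1, 47), -2))) = Mul(-144, Add(51, Mul(-47, -2))) = Mul(-144, Add(51, 94)) = Mul(-144, 145) = -20880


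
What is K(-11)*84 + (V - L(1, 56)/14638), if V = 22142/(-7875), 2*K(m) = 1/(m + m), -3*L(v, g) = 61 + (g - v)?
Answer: -2991335153/634008375 ≈ -4.7181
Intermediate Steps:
L(v, g) = -61/3 - g/3 + v/3 (L(v, g) = -(61 + (g - v))/3 = -(61 + g - v)/3 = -61/3 - g/3 + v/3)
K(m) = 1/(4*m) (K(m) = 1/(2*(m + m)) = 1/(2*((2*m))) = (1/(2*m))/2 = 1/(4*m))
V = -22142/7875 (V = 22142*(-1/7875) = -22142/7875 ≈ -2.8117)
K(-11)*84 + (V - L(1, 56)/14638) = ((¼)/(-11))*84 + (-22142/7875 - (-61/3 - ⅓*56 + (⅓)*1)/14638) = ((¼)*(-1/11))*84 + (-22142/7875 - (-61/3 - 56/3 + ⅓)/14638) = -1/44*84 + (-22142/7875 - (-116)/(3*14638)) = -21/11 + (-22142/7875 - 1*(-58/21957)) = -21/11 + (-22142/7875 + 58/21957) = -21/11 - 161905048/57637125 = -2991335153/634008375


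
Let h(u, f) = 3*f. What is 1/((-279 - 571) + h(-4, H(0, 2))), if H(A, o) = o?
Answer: -1/844 ≈ -0.0011848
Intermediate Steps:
1/((-279 - 571) + h(-4, H(0, 2))) = 1/((-279 - 571) + 3*2) = 1/(-850 + 6) = 1/(-844) = -1/844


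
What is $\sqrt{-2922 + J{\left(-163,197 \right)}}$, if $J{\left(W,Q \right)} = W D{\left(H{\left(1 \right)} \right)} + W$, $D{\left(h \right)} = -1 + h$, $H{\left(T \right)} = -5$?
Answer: $7 i \sqrt{43} \approx 45.902 i$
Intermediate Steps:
$J{\left(W,Q \right)} = - 5 W$ ($J{\left(W,Q \right)} = W \left(-1 - 5\right) + W = W \left(-6\right) + W = - 6 W + W = - 5 W$)
$\sqrt{-2922 + J{\left(-163,197 \right)}} = \sqrt{-2922 - -815} = \sqrt{-2922 + 815} = \sqrt{-2107} = 7 i \sqrt{43}$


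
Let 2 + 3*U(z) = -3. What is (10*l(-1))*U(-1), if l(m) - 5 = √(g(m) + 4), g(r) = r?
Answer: -250/3 - 50*√3/3 ≈ -112.20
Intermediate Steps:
U(z) = -5/3 (U(z) = -⅔ + (⅓)*(-3) = -⅔ - 1 = -5/3)
l(m) = 5 + √(4 + m) (l(m) = 5 + √(m + 4) = 5 + √(4 + m))
(10*l(-1))*U(-1) = (10*(5 + √(4 - 1)))*(-5/3) = (10*(5 + √3))*(-5/3) = (50 + 10*√3)*(-5/3) = -250/3 - 50*√3/3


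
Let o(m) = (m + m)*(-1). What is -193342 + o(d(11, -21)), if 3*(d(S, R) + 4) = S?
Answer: -580024/3 ≈ -1.9334e+5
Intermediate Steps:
d(S, R) = -4 + S/3
o(m) = -2*m (o(m) = (2*m)*(-1) = -2*m)
-193342 + o(d(11, -21)) = -193342 - 2*(-4 + (1/3)*11) = -193342 - 2*(-4 + 11/3) = -193342 - 2*(-1/3) = -193342 + 2/3 = -580024/3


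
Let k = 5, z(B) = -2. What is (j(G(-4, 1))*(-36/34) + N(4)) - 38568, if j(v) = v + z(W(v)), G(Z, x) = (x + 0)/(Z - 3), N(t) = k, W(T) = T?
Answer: -4588727/119 ≈ -38561.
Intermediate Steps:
N(t) = 5
G(Z, x) = x/(-3 + Z)
j(v) = -2 + v (j(v) = v - 2 = -2 + v)
(j(G(-4, 1))*(-36/34) + N(4)) - 38568 = ((-2 + 1/(-3 - 4))*(-36/34) + 5) - 38568 = ((-2 + 1/(-7))*(-36*1/34) + 5) - 38568 = ((-2 + 1*(-⅐))*(-18/17) + 5) - 38568 = ((-2 - ⅐)*(-18/17) + 5) - 38568 = (-15/7*(-18/17) + 5) - 38568 = (270/119 + 5) - 38568 = 865/119 - 38568 = -4588727/119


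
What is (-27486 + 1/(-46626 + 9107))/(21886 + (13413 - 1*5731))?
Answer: -1031247235/1109361792 ≈ -0.92959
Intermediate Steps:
(-27486 + 1/(-46626 + 9107))/(21886 + (13413 - 1*5731)) = (-27486 + 1/(-37519))/(21886 + (13413 - 5731)) = (-27486 - 1/37519)/(21886 + 7682) = -1031247235/37519/29568 = -1031247235/37519*1/29568 = -1031247235/1109361792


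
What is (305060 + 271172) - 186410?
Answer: 389822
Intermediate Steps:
(305060 + 271172) - 186410 = 576232 - 186410 = 389822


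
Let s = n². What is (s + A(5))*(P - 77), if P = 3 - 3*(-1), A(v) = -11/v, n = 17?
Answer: -101814/5 ≈ -20363.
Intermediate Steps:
P = 6 (P = 3 + 3 = 6)
s = 289 (s = 17² = 289)
(s + A(5))*(P - 77) = (289 - 11/5)*(6 - 77) = (289 - 11*⅕)*(-71) = (289 - 11/5)*(-71) = (1434/5)*(-71) = -101814/5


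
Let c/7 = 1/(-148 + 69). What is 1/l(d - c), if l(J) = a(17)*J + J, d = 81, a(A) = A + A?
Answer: 79/224210 ≈ 0.00035235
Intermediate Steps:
a(A) = 2*A
c = -7/79 (c = 7/(-148 + 69) = 7/(-79) = 7*(-1/79) = -7/79 ≈ -0.088608)
l(J) = 35*J (l(J) = (2*17)*J + J = 34*J + J = 35*J)
1/l(d - c) = 1/(35*(81 - 1*(-7/79))) = 1/(35*(81 + 7/79)) = 1/(35*(6406/79)) = 1/(224210/79) = 79/224210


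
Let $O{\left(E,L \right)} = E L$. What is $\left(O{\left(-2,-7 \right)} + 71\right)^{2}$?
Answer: $7225$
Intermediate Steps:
$\left(O{\left(-2,-7 \right)} + 71\right)^{2} = \left(\left(-2\right) \left(-7\right) + 71\right)^{2} = \left(14 + 71\right)^{2} = 85^{2} = 7225$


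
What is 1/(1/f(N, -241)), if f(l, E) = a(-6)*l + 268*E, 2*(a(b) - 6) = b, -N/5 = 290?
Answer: -68938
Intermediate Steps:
N = -1450 (N = -5*290 = -1450)
a(b) = 6 + b/2
f(l, E) = 3*l + 268*E (f(l, E) = (6 + (1/2)*(-6))*l + 268*E = (6 - 3)*l + 268*E = 3*l + 268*E)
1/(1/f(N, -241)) = 1/(1/(3*(-1450) + 268*(-241))) = 1/(1/(-4350 - 64588)) = 1/(1/(-68938)) = 1/(-1/68938) = -68938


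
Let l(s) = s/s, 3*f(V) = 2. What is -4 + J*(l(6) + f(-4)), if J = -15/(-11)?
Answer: -19/11 ≈ -1.7273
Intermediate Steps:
f(V) = ⅔ (f(V) = (⅓)*2 = ⅔)
J = 15/11 (J = -15*(-1/11) = 15/11 ≈ 1.3636)
l(s) = 1
-4 + J*(l(6) + f(-4)) = -4 + 15*(1 + ⅔)/11 = -4 + (15/11)*(5/3) = -4 + 25/11 = -19/11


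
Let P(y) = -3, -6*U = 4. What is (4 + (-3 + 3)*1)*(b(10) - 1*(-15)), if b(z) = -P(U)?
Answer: 72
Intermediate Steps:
U = -⅔ (U = -⅙*4 = -⅔ ≈ -0.66667)
b(z) = 3 (b(z) = -1*(-3) = 3)
(4 + (-3 + 3)*1)*(b(10) - 1*(-15)) = (4 + (-3 + 3)*1)*(3 - 1*(-15)) = (4 + 0*1)*(3 + 15) = (4 + 0)*18 = 4*18 = 72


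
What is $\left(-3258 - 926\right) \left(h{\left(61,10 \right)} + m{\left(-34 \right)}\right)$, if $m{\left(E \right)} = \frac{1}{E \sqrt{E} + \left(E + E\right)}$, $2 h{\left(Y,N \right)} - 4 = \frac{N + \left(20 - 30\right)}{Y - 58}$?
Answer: $\frac{2092 \left(- 68 \sqrt{34} + 135 i\right)}{17 \left(\sqrt{34} - 2 i\right)} \approx -8361.5 - 18.883 i$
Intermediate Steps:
$h{\left(Y,N \right)} = 2 + \frac{-10 + N}{2 \left(-58 + Y\right)}$ ($h{\left(Y,N \right)} = 2 + \frac{\left(N + \left(20 - 30\right)\right) \frac{1}{Y - 58}}{2} = 2 + \frac{\left(N + \left(20 - 30\right)\right) \frac{1}{-58 + Y}}{2} = 2 + \frac{\left(N - 10\right) \frac{1}{-58 + Y}}{2} = 2 + \frac{\left(-10 + N\right) \frac{1}{-58 + Y}}{2} = 2 + \frac{\frac{1}{-58 + Y} \left(-10 + N\right)}{2} = 2 + \frac{-10 + N}{2 \left(-58 + Y\right)}$)
$m{\left(E \right)} = \frac{1}{E^{\frac{3}{2}} + 2 E}$
$\left(-3258 - 926\right) \left(h{\left(61,10 \right)} + m{\left(-34 \right)}\right) = \left(-3258 - 926\right) \left(\frac{-242 + 10 + 4 \cdot 61}{2 \left(-58 + 61\right)} + \frac{1}{\left(-34\right)^{\frac{3}{2}} + 2 \left(-34\right)}\right) = - 4184 \left(\frac{-242 + 10 + 244}{2 \cdot 3} + \frac{1}{- 34 i \sqrt{34} - 68}\right) = - 4184 \left(\frac{1}{2} \cdot \frac{1}{3} \cdot 12 + \frac{1}{-68 - 34 i \sqrt{34}}\right) = - 4184 \left(2 + \frac{1}{-68 - 34 i \sqrt{34}}\right) = -8368 - \frac{4184}{-68 - 34 i \sqrt{34}}$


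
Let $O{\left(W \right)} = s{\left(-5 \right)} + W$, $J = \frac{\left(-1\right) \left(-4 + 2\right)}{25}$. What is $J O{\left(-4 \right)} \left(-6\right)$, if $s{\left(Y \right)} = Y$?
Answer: $\frac{108}{25} \approx 4.32$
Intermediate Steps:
$J = \frac{2}{25}$ ($J = \left(-1\right) \left(-2\right) \frac{1}{25} = 2 \cdot \frac{1}{25} = \frac{2}{25} \approx 0.08$)
$O{\left(W \right)} = -5 + W$
$J O{\left(-4 \right)} \left(-6\right) = \frac{2 \left(-5 - 4\right)}{25} \left(-6\right) = \frac{2}{25} \left(-9\right) \left(-6\right) = \left(- \frac{18}{25}\right) \left(-6\right) = \frac{108}{25}$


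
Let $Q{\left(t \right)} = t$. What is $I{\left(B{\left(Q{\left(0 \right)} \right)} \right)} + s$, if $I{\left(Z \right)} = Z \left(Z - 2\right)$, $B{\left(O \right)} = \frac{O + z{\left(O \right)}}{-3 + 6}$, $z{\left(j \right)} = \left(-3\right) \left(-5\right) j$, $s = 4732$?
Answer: $4732$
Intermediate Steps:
$z{\left(j \right)} = 15 j$
$B{\left(O \right)} = \frac{16 O}{3}$ ($B{\left(O \right)} = \frac{O + 15 O}{-3 + 6} = \frac{16 O}{3}$)
$I{\left(Z \right)} = Z \left(-2 + Z\right)$
$I{\left(B{\left(Q{\left(0 \right)} \right)} \right)} + s = \frac{16}{3} \cdot 0 \left(-2 + \frac{16}{3} \cdot 0\right) + 4732 = 0 \left(-2 + 0\right) + 4732 = 0 \left(-2\right) + 4732 = 0 + 4732 = 4732$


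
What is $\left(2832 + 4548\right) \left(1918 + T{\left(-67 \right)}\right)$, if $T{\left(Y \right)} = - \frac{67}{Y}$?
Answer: $14162220$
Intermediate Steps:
$\left(2832 + 4548\right) \left(1918 + T{\left(-67 \right)}\right) = \left(2832 + 4548\right) \left(1918 - \frac{67}{-67}\right) = 7380 \left(1918 - -1\right) = 7380 \left(1918 + 1\right) = 7380 \cdot 1919 = 14162220$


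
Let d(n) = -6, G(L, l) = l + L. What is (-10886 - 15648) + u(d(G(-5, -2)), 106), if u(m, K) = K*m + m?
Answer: -27176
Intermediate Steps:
G(L, l) = L + l
u(m, K) = m + K*m
(-10886 - 15648) + u(d(G(-5, -2)), 106) = (-10886 - 15648) - 6*(1 + 106) = -26534 - 6*107 = -26534 - 642 = -27176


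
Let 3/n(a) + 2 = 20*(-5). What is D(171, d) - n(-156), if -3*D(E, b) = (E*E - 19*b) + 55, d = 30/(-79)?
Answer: -78708199/8058 ≈ -9767.7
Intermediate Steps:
d = -30/79 (d = 30*(-1/79) = -30/79 ≈ -0.37975)
D(E, b) = -55/3 - E²/3 + 19*b/3 (D(E, b) = -((E*E - 19*b) + 55)/3 = -((E² - 19*b) + 55)/3 = -(55 + E² - 19*b)/3 = -55/3 - E²/3 + 19*b/3)
n(a) = -1/34 (n(a) = 3/(-2 + 20*(-5)) = 3/(-2 - 100) = 3/(-102) = 3*(-1/102) = -1/34)
D(171, d) - n(-156) = (-55/3 - ⅓*171² + (19/3)*(-30/79)) - 1*(-1/34) = (-55/3 - ⅓*29241 - 190/79) + 1/34 = (-55/3 - 9747 - 190/79) + 1/34 = -2314954/237 + 1/34 = -78708199/8058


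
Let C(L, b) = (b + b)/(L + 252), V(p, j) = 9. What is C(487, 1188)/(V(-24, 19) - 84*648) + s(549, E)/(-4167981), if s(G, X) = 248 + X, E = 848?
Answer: -5998078352/18625594238073 ≈ -0.00032203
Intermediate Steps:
C(L, b) = 2*b/(252 + L) (C(L, b) = (2*b)/(252 + L) = 2*b/(252 + L))
C(487, 1188)/(V(-24, 19) - 84*648) + s(549, E)/(-4167981) = (2*1188/(252 + 487))/(9 - 84*648) + (248 + 848)/(-4167981) = (2*1188/739)/(9 - 54432) + 1096*(-1/4167981) = (2*1188*(1/739))/(-54423) - 1096/4167981 = (2376/739)*(-1/54423) - 1096/4167981 = -264/4468733 - 1096/4167981 = -5998078352/18625594238073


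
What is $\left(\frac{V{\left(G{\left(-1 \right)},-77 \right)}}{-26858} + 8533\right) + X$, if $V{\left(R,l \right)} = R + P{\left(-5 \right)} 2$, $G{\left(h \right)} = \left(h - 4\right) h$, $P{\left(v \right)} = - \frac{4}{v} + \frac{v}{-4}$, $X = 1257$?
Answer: $\frac{202261393}{20660} \approx 9790.0$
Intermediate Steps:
$P{\left(v \right)} = - \frac{4}{v} - \frac{v}{4}$ ($P{\left(v \right)} = - \frac{4}{v} + v \left(- \frac{1}{4}\right) = - \frac{4}{v} - \frac{v}{4}$)
$G{\left(h \right)} = h \left(-4 + h\right)$ ($G{\left(h \right)} = \left(-4 + h\right) h = h \left(-4 + h\right)$)
$V{\left(R,l \right)} = \frac{41}{10} + R$ ($V{\left(R,l \right)} = R + \left(- \frac{4}{-5} - - \frac{5}{4}\right) 2 = R + \left(\left(-4\right) \left(- \frac{1}{5}\right) + \frac{5}{4}\right) 2 = R + \left(\frac{4}{5} + \frac{5}{4}\right) 2 = R + \frac{41}{20} \cdot 2 = R + \frac{41}{10} = \frac{41}{10} + R$)
$\left(\frac{V{\left(G{\left(-1 \right)},-77 \right)}}{-26858} + 8533\right) + X = \left(\frac{\frac{41}{10} - \left(-4 - 1\right)}{-26858} + 8533\right) + 1257 = \left(\left(\frac{41}{10} - -5\right) \left(- \frac{1}{26858}\right) + 8533\right) + 1257 = \left(\left(\frac{41}{10} + 5\right) \left(- \frac{1}{26858}\right) + 8533\right) + 1257 = \left(\frac{91}{10} \left(- \frac{1}{26858}\right) + 8533\right) + 1257 = \left(- \frac{7}{20660} + 8533\right) + 1257 = \frac{176291773}{20660} + 1257 = \frac{202261393}{20660}$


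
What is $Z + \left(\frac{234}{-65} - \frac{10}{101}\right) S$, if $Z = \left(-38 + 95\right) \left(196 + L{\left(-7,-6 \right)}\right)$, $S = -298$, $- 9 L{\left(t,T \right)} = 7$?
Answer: $\frac{18528407}{1515} \approx 12230.0$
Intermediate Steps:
$L{\left(t,T \right)} = - \frac{7}{9}$ ($L{\left(t,T \right)} = \left(- \frac{1}{9}\right) 7 = - \frac{7}{9}$)
$Z = \frac{33383}{3}$ ($Z = \left(-38 + 95\right) \left(196 - \frac{7}{9}\right) = 57 \cdot \frac{1757}{9} = \frac{33383}{3} \approx 11128.0$)
$Z + \left(\frac{234}{-65} - \frac{10}{101}\right) S = \frac{33383}{3} + \left(\frac{234}{-65} - \frac{10}{101}\right) \left(-298\right) = \frac{33383}{3} + \left(234 \left(- \frac{1}{65}\right) - \frac{10}{101}\right) \left(-298\right) = \frac{33383}{3} + \left(- \frac{18}{5} - \frac{10}{101}\right) \left(-298\right) = \frac{33383}{3} - - \frac{556664}{505} = \frac{33383}{3} + \frac{556664}{505} = \frac{18528407}{1515}$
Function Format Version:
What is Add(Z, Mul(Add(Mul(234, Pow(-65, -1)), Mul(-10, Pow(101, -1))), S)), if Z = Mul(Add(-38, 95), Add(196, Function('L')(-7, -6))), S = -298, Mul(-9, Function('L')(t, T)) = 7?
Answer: Rational(18528407, 1515) ≈ 12230.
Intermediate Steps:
Function('L')(t, T) = Rational(-7, 9) (Function('L')(t, T) = Mul(Rational(-1, 9), 7) = Rational(-7, 9))
Z = Rational(33383, 3) (Z = Mul(Add(-38, 95), Add(196, Rational(-7, 9))) = Mul(57, Rational(1757, 9)) = Rational(33383, 3) ≈ 11128.)
Add(Z, Mul(Add(Mul(234, Pow(-65, -1)), Mul(-10, Pow(101, -1))), S)) = Add(Rational(33383, 3), Mul(Add(Mul(234, Pow(-65, -1)), Mul(-10, Pow(101, -1))), -298)) = Add(Rational(33383, 3), Mul(Add(Mul(234, Rational(-1, 65)), Mul(-10, Rational(1, 101))), -298)) = Add(Rational(33383, 3), Mul(Add(Rational(-18, 5), Rational(-10, 101)), -298)) = Add(Rational(33383, 3), Mul(Rational(-1868, 505), -298)) = Add(Rational(33383, 3), Rational(556664, 505)) = Rational(18528407, 1515)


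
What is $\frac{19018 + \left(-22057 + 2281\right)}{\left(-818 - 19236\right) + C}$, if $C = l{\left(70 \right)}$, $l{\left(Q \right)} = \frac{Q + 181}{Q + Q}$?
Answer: $\frac{106120}{2807309} \approx 0.037801$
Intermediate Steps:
$l{\left(Q \right)} = \frac{181 + Q}{2 Q}$
$C = \frac{251}{140}$ ($C = \frac{181 + 70}{2 \cdot 70} = \frac{1}{2} \cdot \frac{1}{70} \cdot 251 = \frac{251}{140} \approx 1.7929$)
$\frac{19018 + \left(-22057 + 2281\right)}{\left(-818 - 19236\right) + C} = \frac{19018 + \left(-22057 + 2281\right)}{\left(-818 - 19236\right) + \frac{251}{140}} = \frac{19018 - 19776}{\left(-818 - 19236\right) + \frac{251}{140}} = - \frac{758}{-20054 + \frac{251}{140}} = - \frac{758}{- \frac{2807309}{140}} = \left(-758\right) \left(- \frac{140}{2807309}\right) = \frac{106120}{2807309}$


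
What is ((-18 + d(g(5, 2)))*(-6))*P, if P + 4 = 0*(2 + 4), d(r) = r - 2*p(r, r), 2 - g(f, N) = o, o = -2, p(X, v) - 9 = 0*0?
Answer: -768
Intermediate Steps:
p(X, v) = 9 (p(X, v) = 9 + 0*0 = 9 + 0 = 9)
g(f, N) = 4 (g(f, N) = 2 - 1*(-2) = 2 + 2 = 4)
d(r) = -18 + r (d(r) = r - 2*9 = r - 18 = -18 + r)
P = -4 (P = -4 + 0*(2 + 4) = -4 + 0*6 = -4 + 0 = -4)
((-18 + d(g(5, 2)))*(-6))*P = ((-18 + (-18 + 4))*(-6))*(-4) = ((-18 - 14)*(-6))*(-4) = -32*(-6)*(-4) = 192*(-4) = -768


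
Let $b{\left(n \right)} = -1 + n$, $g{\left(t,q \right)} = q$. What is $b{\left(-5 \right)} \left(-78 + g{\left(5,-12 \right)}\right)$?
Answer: $540$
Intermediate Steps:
$b{\left(-5 \right)} \left(-78 + g{\left(5,-12 \right)}\right) = \left(-1 - 5\right) \left(-78 - 12\right) = \left(-6\right) \left(-90\right) = 540$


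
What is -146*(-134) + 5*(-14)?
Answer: 19494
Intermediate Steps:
-146*(-134) + 5*(-14) = 19564 - 70 = 19494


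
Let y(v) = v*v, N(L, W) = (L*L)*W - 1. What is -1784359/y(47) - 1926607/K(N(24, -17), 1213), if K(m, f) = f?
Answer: -6420302330/2679517 ≈ -2396.1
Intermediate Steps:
N(L, W) = -1 + W*L**2 (N(L, W) = L**2*W - 1 = W*L**2 - 1 = -1 + W*L**2)
y(v) = v**2
-1784359/y(47) - 1926607/K(N(24, -17), 1213) = -1784359/(47**2) - 1926607/1213 = -1784359/2209 - 1926607*1/1213 = -1784359*1/2209 - 1926607/1213 = -1784359/2209 - 1926607/1213 = -6420302330/2679517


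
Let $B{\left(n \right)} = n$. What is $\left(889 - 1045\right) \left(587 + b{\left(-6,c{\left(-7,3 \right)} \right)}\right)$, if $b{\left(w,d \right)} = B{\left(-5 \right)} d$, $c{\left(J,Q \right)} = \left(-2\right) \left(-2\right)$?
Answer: $-88452$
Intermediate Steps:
$c{\left(J,Q \right)} = 4$
$b{\left(w,d \right)} = - 5 d$
$\left(889 - 1045\right) \left(587 + b{\left(-6,c{\left(-7,3 \right)} \right)}\right) = \left(889 - 1045\right) \left(587 - 20\right) = - 156 \left(587 - 20\right) = \left(-156\right) 567 = -88452$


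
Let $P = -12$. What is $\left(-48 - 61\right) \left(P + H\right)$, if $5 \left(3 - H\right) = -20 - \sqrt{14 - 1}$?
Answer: $545 - \frac{109 \sqrt{13}}{5} \approx 466.4$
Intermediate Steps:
$H = 7 + \frac{\sqrt{13}}{5}$ ($H = 3 - \frac{-20 - \sqrt{14 - 1}}{5} = 3 - \frac{-20 - \sqrt{13}}{5} = 3 + \left(4 + \frac{\sqrt{13}}{5}\right) = 7 + \frac{\sqrt{13}}{5} \approx 7.7211$)
$\left(-48 - 61\right) \left(P + H\right) = \left(-48 - 61\right) \left(-12 + \left(7 + \frac{\sqrt{13}}{5}\right)\right) = - 109 \left(-5 + \frac{\sqrt{13}}{5}\right) = 545 - \frac{109 \sqrt{13}}{5}$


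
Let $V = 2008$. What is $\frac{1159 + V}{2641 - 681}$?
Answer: $\frac{3167}{1960} \approx 1.6158$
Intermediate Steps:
$\frac{1159 + V}{2641 - 681} = \frac{1159 + 2008}{2641 - 681} = \frac{3167}{1960}$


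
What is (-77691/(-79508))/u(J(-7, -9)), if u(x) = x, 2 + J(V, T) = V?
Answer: -25897/238524 ≈ -0.10857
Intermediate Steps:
J(V, T) = -2 + V
(-77691/(-79508))/u(J(-7, -9)) = (-77691/(-79508))/(-2 - 7) = -77691*(-1/79508)/(-9) = (77691/79508)*(-⅑) = -25897/238524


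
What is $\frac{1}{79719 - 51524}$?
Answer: $\frac{1}{28195} \approx 3.5467 \cdot 10^{-5}$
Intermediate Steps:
$\frac{1}{79719 - 51524} = \frac{1}{28195}$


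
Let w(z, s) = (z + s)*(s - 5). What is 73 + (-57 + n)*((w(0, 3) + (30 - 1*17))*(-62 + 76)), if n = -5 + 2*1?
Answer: -5807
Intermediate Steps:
w(z, s) = (-5 + s)*(s + z) (w(z, s) = (s + z)*(-5 + s) = (-5 + s)*(s + z))
n = -3 (n = -5 + 2 = -3)
73 + (-57 + n)*((w(0, 3) + (30 - 1*17))*(-62 + 76)) = 73 + (-57 - 3)*(((3² - 5*3 - 5*0 + 3*0) + (30 - 1*17))*(-62 + 76)) = 73 - 60*((9 - 15 + 0 + 0) + (30 - 17))*14 = 73 - 60*(-6 + 13)*14 = 73 - 420*14 = 73 - 60*98 = 73 - 5880 = -5807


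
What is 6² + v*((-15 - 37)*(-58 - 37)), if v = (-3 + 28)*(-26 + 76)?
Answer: 6175036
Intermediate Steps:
v = 1250 (v = 25*50 = 1250)
6² + v*((-15 - 37)*(-58 - 37)) = 6² + 1250*((-15 - 37)*(-58 - 37)) = 36 + 1250*(-52*(-95)) = 36 + 1250*4940 = 36 + 6175000 = 6175036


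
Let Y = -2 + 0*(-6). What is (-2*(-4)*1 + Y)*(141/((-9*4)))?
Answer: -47/2 ≈ -23.500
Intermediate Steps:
Y = -2 (Y = -2 + 0 = -2)
(-2*(-4)*1 + Y)*(141/((-9*4))) = (-2*(-4)*1 - 2)*(141/((-9*4))) = (8*1 - 2)*(141/(-36)) = (8 - 2)*(141*(-1/36)) = 6*(-47/12) = -47/2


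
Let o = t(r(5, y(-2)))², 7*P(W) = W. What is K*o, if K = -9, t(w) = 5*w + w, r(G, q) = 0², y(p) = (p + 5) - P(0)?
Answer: 0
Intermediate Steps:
P(W) = W/7
y(p) = 5 + p (y(p) = (p + 5) - 0/7 = (5 + p) - 1*0 = (5 + p) + 0 = 5 + p)
r(G, q) = 0
t(w) = 6*w
o = 0 (o = (6*0)² = 0² = 0)
K*o = -9*0 = 0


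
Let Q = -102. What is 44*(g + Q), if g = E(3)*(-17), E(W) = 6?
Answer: -8976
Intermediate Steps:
g = -102 (g = 6*(-17) = -102)
44*(g + Q) = 44*(-102 - 102) = 44*(-204) = -8976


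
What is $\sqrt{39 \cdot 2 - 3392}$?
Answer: $i \sqrt{3314} \approx 57.567 i$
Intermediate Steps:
$\sqrt{39 \cdot 2 - 3392} = \sqrt{78 - 3392} = \sqrt{-3314} = i \sqrt{3314}$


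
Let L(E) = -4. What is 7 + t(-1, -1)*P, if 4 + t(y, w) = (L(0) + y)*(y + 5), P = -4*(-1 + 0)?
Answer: -89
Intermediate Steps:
P = 4 (P = -4*(-1) = 4)
t(y, w) = -4 + (-4 + y)*(5 + y) (t(y, w) = -4 + (-4 + y)*(y + 5) = -4 + (-4 + y)*(5 + y))
7 + t(-1, -1)*P = 7 + (-24 - 1 + (-1)²)*4 = 7 + (-24 - 1 + 1)*4 = 7 - 24*4 = 7 - 96 = -89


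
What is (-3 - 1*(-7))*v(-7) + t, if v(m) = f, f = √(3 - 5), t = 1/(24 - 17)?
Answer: ⅐ + 4*I*√2 ≈ 0.14286 + 5.6569*I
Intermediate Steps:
t = ⅐ (t = 1/7 = ⅐ ≈ 0.14286)
f = I*√2 (f = √(-2) = I*√2 ≈ 1.4142*I)
v(m) = I*√2
(-3 - 1*(-7))*v(-7) + t = (-3 - 1*(-7))*(I*√2) + ⅐ = (-3 + 7)*(I*√2) + ⅐ = 4*(I*√2) + ⅐ = 4*I*√2 + ⅐ = ⅐ + 4*I*√2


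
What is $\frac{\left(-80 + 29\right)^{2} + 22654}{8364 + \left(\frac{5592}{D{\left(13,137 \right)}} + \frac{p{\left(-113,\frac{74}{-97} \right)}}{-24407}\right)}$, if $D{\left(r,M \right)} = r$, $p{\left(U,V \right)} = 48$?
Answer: $\frac{8013184205}{2790305244} \approx 2.8718$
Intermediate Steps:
$\frac{\left(-80 + 29\right)^{2} + 22654}{8364 + \left(\frac{5592}{D{\left(13,137 \right)}} + \frac{p{\left(-113,\frac{74}{-97} \right)}}{-24407}\right)} = \frac{\left(-80 + 29\right)^{2} + 22654}{8364 + \left(\frac{5592}{13} + \frac{48}{-24407}\right)} = \frac{\left(-51\right)^{2} + 22654}{8364 + \left(5592 \cdot \frac{1}{13} + 48 \left(- \frac{1}{24407}\right)\right)} = \frac{2601 + 22654}{8364 + \left(\frac{5592}{13} - \frac{48}{24407}\right)} = \frac{25255}{8364 + \frac{136483320}{317291}} = \frac{25255}{\frac{2790305244}{317291}} = 25255 \cdot \frac{317291}{2790305244} = \frac{8013184205}{2790305244}$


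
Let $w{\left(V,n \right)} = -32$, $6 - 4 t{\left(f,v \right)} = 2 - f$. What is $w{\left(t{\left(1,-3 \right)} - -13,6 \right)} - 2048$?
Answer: $-2080$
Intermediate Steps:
$t{\left(f,v \right)} = 1 + \frac{f}{4}$ ($t{\left(f,v \right)} = \frac{3}{2} - \frac{2 - f}{4} = \frac{3}{2} + \left(- \frac{1}{2} + \frac{f}{4}\right) = 1 + \frac{f}{4}$)
$w{\left(t{\left(1,-3 \right)} - -13,6 \right)} - 2048 = -32 - 2048 = -2080$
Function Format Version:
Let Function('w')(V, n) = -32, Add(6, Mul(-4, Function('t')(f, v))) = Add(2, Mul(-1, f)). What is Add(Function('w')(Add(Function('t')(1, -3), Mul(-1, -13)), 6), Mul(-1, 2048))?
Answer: -2080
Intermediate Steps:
Function('t')(f, v) = Add(1, Mul(Rational(1, 4), f)) (Function('t')(f, v) = Add(Rational(3, 2), Mul(Rational(-1, 4), Add(2, Mul(-1, f)))) = Add(Rational(3, 2), Add(Rational(-1, 2), Mul(Rational(1, 4), f))) = Add(1, Mul(Rational(1, 4), f)))
Add(Function('w')(Add(Function('t')(1, -3), Mul(-1, -13)), 6), Mul(-1, 2048)) = Add(-32, Mul(-1, 2048)) = Add(-32, -2048) = -2080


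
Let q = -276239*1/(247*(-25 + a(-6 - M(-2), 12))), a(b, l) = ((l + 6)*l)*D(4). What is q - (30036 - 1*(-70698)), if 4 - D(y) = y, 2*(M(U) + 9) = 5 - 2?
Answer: -621756211/6175 ≈ -1.0069e+5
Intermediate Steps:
M(U) = -15/2 (M(U) = -9 + (5 - 2)/2 = -9 + (½)*3 = -9 + 3/2 = -15/2)
D(y) = 4 - y
a(b, l) = 0 (a(b, l) = ((l + 6)*l)*(4 - 1*4) = ((6 + l)*l)*(4 - 4) = (l*(6 + l))*0 = 0)
q = 276239/6175 (q = -276239*1/(247*(-25 + 0)) = -276239/((-25*247)) = -276239/(-6175) = -276239*(-1/6175) = 276239/6175 ≈ 44.735)
q - (30036 - 1*(-70698)) = 276239/6175 - (30036 - 1*(-70698)) = 276239/6175 - (30036 + 70698) = 276239/6175 - 1*100734 = 276239/6175 - 100734 = -621756211/6175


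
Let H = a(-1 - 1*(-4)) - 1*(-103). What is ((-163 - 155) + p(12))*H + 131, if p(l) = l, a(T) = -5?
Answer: -29857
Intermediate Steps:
H = 98 (H = -5 - 1*(-103) = -5 + 103 = 98)
((-163 - 155) + p(12))*H + 131 = ((-163 - 155) + 12)*98 + 131 = (-318 + 12)*98 + 131 = -306*98 + 131 = -29988 + 131 = -29857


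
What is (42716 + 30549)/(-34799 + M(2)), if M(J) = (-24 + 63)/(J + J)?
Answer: -293060/139157 ≈ -2.1060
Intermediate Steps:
M(J) = 39/(2*J) (M(J) = 39/((2*J)) = 39*(1/(2*J)) = 39/(2*J))
(42716 + 30549)/(-34799 + M(2)) = (42716 + 30549)/(-34799 + (39/2)/2) = 73265/(-34799 + (39/2)*(1/2)) = 73265/(-34799 + 39/4) = 73265/(-139157/4) = 73265*(-4/139157) = -293060/139157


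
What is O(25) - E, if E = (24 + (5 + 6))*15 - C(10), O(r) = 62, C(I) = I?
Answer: -453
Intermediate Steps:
E = 515 (E = (24 + (5 + 6))*15 - 1*10 = (24 + 11)*15 - 10 = 35*15 - 10 = 525 - 10 = 515)
O(25) - E = 62 - 1*515 = 62 - 515 = -453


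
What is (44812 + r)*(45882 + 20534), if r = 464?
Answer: 3007050816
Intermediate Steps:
(44812 + r)*(45882 + 20534) = (44812 + 464)*(45882 + 20534) = 45276*66416 = 3007050816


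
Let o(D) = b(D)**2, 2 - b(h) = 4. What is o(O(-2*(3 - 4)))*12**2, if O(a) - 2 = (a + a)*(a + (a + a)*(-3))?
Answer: 576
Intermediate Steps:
b(h) = -2 (b(h) = 2 - 1*4 = 2 - 4 = -2)
O(a) = 2 - 10*a**2 (O(a) = 2 + (a + a)*(a + (a + a)*(-3)) = 2 + (2*a)*(a + (2*a)*(-3)) = 2 + (2*a)*(a - 6*a) = 2 + (2*a)*(-5*a) = 2 - 10*a**2)
o(D) = 4 (o(D) = (-2)**2 = 4)
o(O(-2*(3 - 4)))*12**2 = 4*12**2 = 4*144 = 576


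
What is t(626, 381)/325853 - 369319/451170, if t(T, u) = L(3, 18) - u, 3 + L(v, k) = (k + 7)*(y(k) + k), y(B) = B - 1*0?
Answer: -120110900387/147015098010 ≈ -0.81700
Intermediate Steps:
y(B) = B (y(B) = B + 0 = B)
L(v, k) = -3 + 2*k*(7 + k) (L(v, k) = -3 + (k + 7)*(k + k) = -3 + (7 + k)*(2*k) = -3 + 2*k*(7 + k))
t(T, u) = 897 - u (t(T, u) = (-3 + 2*18² + 14*18) - u = (-3 + 2*324 + 252) - u = (-3 + 648 + 252) - u = 897 - u)
t(626, 381)/325853 - 369319/451170 = (897 - 1*381)/325853 - 369319/451170 = (897 - 381)*(1/325853) - 369319*1/451170 = 516*(1/325853) - 369319/451170 = 516/325853 - 369319/451170 = -120110900387/147015098010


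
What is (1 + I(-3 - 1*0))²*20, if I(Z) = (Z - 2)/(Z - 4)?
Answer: 2880/49 ≈ 58.776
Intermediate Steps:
I(Z) = (-2 + Z)/(-4 + Z)
(1 + I(-3 - 1*0))²*20 = (1 + (-2 + (-3 - 1*0))/(-4 + (-3 - 1*0)))²*20 = (1 + (-2 + (-3 + 0))/(-4 + (-3 + 0)))²*20 = (1 + (-2 - 3)/(-4 - 3))²*20 = (1 - 5/(-7))²*20 = (1 - ⅐*(-5))²*20 = (1 + 5/7)²*20 = (12/7)²*20 = (144/49)*20 = 2880/49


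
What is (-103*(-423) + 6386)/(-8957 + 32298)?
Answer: 49955/23341 ≈ 2.1402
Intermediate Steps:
(-103*(-423) + 6386)/(-8957 + 32298) = (43569 + 6386)/23341 = 49955*(1/23341) = 49955/23341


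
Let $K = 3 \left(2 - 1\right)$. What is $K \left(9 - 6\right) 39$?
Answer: $351$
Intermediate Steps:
$K = 3$ ($K = 3 \cdot 1 = 3$)
$K \left(9 - 6\right) 39 = 3 \left(9 - 6\right) 39 = 3 \cdot 3 \cdot 39 = 9 \cdot 39 = 351$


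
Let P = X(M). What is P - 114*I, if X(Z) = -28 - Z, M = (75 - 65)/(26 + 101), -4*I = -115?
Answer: -839617/254 ≈ -3305.6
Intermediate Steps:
I = 115/4 (I = -¼*(-115) = 115/4 ≈ 28.750)
M = 10/127 ≈ 0.078740
P = -3566/127 (P = -28 - 1*10/127 = -28 - 10/127 = -3566/127 ≈ -28.079)
P - 114*I = -3566/127 - 114*115/4 = -3566/127 - 1*6555/2 = -3566/127 - 6555/2 = -839617/254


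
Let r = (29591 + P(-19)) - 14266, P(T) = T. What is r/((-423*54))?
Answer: -2551/3807 ≈ -0.67008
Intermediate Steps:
r = 15306 (r = (29591 - 19) - 14266 = 29572 - 14266 = 15306)
r/((-423*54)) = 15306/((-423*54)) = 15306/(-22842) = 15306*(-1/22842) = -2551/3807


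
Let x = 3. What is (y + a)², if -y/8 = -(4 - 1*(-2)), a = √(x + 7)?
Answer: (48 + √10)² ≈ 2617.6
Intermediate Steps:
a = √10 (a = √(3 + 7) = √10 ≈ 3.1623)
y = 48 (y = -(-8)*(4 - 1*(-2)) = -(-8)*(4 + 2) = -(-8)*6 = -8*(-6) = 48)
(y + a)² = (48 + √10)²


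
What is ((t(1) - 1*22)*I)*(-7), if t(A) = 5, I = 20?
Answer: 2380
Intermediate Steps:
((t(1) - 1*22)*I)*(-7) = ((5 - 1*22)*20)*(-7) = ((5 - 22)*20)*(-7) = -17*20*(-7) = -340*(-7) = 2380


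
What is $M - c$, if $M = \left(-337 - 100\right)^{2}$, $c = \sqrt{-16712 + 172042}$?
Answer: $190969 - 7 \sqrt{3170} \approx 1.9058 \cdot 10^{5}$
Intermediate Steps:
$c = 7 \sqrt{3170}$ ($c = \sqrt{155330} = 7 \sqrt{3170} \approx 394.12$)
$M = 190969$ ($M = \left(-437\right)^{2} = 190969$)
$M - c = 190969 - 7 \sqrt{3170}$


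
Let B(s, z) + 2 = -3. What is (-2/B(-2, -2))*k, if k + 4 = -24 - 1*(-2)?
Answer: -52/5 ≈ -10.400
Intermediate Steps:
B(s, z) = -5 (B(s, z) = -2 - 3 = -5)
k = -26 (k = -4 + (-24 - 1*(-2)) = -4 + (-24 + 2) = -4 - 22 = -26)
(-2/B(-2, -2))*k = -2/(-5)*(-26) = -2*(-⅕)*(-26) = (⅖)*(-26) = -52/5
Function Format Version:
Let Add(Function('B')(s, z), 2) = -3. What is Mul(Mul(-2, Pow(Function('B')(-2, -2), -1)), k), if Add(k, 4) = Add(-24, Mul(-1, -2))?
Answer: Rational(-52, 5) ≈ -10.400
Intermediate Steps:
Function('B')(s, z) = -5 (Function('B')(s, z) = Add(-2, -3) = -5)
k = -26 (k = Add(-4, Add(-24, Mul(-1, -2))) = Add(-4, Add(-24, 2)) = Add(-4, -22) = -26)
Mul(Mul(-2, Pow(Function('B')(-2, -2), -1)), k) = Mul(Mul(-2, Pow(-5, -1)), -26) = Mul(Mul(-2, Rational(-1, 5)), -26) = Mul(Rational(2, 5), -26) = Rational(-52, 5)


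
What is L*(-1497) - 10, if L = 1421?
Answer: -2127247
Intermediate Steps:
L*(-1497) - 10 = 1421*(-1497) - 10 = -2127237 - 10 = -2127247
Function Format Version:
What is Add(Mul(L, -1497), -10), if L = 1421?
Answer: -2127247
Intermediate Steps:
Add(Mul(L, -1497), -10) = Add(Mul(1421, -1497), -10) = Add(-2127237, -10) = -2127247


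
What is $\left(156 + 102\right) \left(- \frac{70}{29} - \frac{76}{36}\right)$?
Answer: $- \frac{101566}{87} \approx -1167.4$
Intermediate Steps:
$\left(156 + 102\right) \left(- \frac{70}{29} - \frac{76}{36}\right) = 258 \left(\left(-70\right) \frac{1}{29} - \frac{19}{9}\right) = 258 \left(- \frac{70}{29} - \frac{19}{9}\right) = 258 \left(- \frac{1181}{261}\right) = - \frac{101566}{87}$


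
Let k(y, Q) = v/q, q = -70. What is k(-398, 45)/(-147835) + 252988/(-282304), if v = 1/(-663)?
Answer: -216969540320513/242111756686800 ≈ -0.89615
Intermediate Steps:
v = -1/663 ≈ -0.0015083
k(y, Q) = 1/46410 (k(y, Q) = -1/663/(-70) = -1/663*(-1/70) = 1/46410)
k(-398, 45)/(-147835) + 252988/(-282304) = (1/46410)/(-147835) + 252988/(-282304) = (1/46410)*(-1/147835) + 252988*(-1/282304) = -1/6861022350 - 63247/70576 = -216969540320513/242111756686800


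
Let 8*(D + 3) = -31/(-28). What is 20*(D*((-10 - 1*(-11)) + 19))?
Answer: -16025/14 ≈ -1144.6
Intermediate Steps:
D = -641/224 (D = -3 + (-31/(-28))/8 = -3 + (-31*(-1/28))/8 = -3 + (1/8)*(31/28) = -3 + 31/224 = -641/224 ≈ -2.8616)
20*(D*((-10 - 1*(-11)) + 19)) = 20*(-641*((-10 - 1*(-11)) + 19)/224) = 20*(-641*((-10 + 11) + 19)/224) = 20*(-641*(1 + 19)/224) = 20*(-641/224*20) = 20*(-3205/56) = -16025/14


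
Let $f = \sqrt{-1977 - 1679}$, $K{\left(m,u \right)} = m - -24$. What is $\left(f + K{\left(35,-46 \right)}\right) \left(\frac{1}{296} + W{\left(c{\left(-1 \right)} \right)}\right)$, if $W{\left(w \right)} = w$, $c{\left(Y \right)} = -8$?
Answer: $- \frac{139653}{296} - \frac{2367 i \sqrt{914}}{148} \approx -471.8 - 483.51 i$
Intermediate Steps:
$K{\left(m,u \right)} = 24 + m$ ($K{\left(m,u \right)} = m + 24 = 24 + m$)
$f = 2 i \sqrt{914}$ ($f = \sqrt{-3656} = 2 i \sqrt{914} \approx 60.465 i$)
$\left(f + K{\left(35,-46 \right)}\right) \left(\frac{1}{296} + W{\left(c{\left(-1 \right)} \right)}\right) = \left(2 i \sqrt{914} + \left(24 + 35\right)\right) \left(\frac{1}{296} - 8\right) = \left(2 i \sqrt{914} + 59\right) \left(\frac{1}{296} - 8\right) = \left(59 + 2 i \sqrt{914}\right) \left(- \frac{2367}{296}\right) = - \frac{139653}{296} - \frac{2367 i \sqrt{914}}{148}$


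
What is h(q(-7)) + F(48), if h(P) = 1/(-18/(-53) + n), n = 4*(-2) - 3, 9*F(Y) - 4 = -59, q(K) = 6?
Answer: -31552/5085 ≈ -6.2049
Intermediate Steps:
F(Y) = -55/9 (F(Y) = 4/9 + (⅑)*(-59) = 4/9 - 59/9 = -55/9)
n = -11 (n = -8 - 3 = -11)
h(P) = -53/565 (h(P) = 1/(-18/(-53) - 11) = 1/(-18*(-1/53) - 11) = 1/(18/53 - 11) = 1/(-565/53) = -53/565)
h(q(-7)) + F(48) = -53/565 - 55/9 = -31552/5085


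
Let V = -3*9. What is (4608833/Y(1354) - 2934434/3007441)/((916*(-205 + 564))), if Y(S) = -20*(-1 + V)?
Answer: 13859150043313/553828199794240 ≈ 0.025024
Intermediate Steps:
V = -27
Y(S) = 560 (Y(S) = -20*(-1 - 27) = -20*(-28) = 560)
(4608833/Y(1354) - 2934434/3007441)/((916*(-205 + 564))) = (4608833/560 - 2934434/3007441)/((916*(-205 + 564))) = (4608833*(1/560) - 2934434*1/3007441)/((916*359)) = (4608833/560 - 2934434/3007441)/328844 = (13859150043313/1684166960)*(1/328844) = 13859150043313/553828199794240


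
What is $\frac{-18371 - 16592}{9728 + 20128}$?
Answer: $- \frac{34963}{29856} \approx -1.1711$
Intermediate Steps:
$\frac{-18371 - 16592}{9728 + 20128} = - \frac{34963}{29856}$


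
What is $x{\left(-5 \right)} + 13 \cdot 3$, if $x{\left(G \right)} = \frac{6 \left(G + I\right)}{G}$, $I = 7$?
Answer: $\frac{183}{5} \approx 36.6$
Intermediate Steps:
$x{\left(G \right)} = \frac{42 + 6 G}{G}$ ($x{\left(G \right)} = \frac{6 \left(G + 7\right)}{G} = \frac{6 \left(7 + G\right)}{G} = \frac{42 + 6 G}{G}$)
$x{\left(-5 \right)} + 13 \cdot 3 = \left(6 + \frac{42}{-5}\right) + 13 \cdot 3 = \left(6 + 42 \left(- \frac{1}{5}\right)\right) + 39 = \left(6 - \frac{42}{5}\right) + 39 = - \frac{12}{5} + 39 = \frac{183}{5}$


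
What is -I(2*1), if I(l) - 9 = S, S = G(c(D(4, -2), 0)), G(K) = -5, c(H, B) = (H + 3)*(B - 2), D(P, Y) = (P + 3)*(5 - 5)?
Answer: -4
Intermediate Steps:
D(P, Y) = 0 (D(P, Y) = (3 + P)*0 = 0)
c(H, B) = (-2 + B)*(3 + H) (c(H, B) = (3 + H)*(-2 + B) = (-2 + B)*(3 + H))
S = -5
I(l) = 4 (I(l) = 9 - 5 = 4)
-I(2*1) = -1*4 = -4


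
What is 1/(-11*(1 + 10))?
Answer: -1/121 ≈ -0.0082645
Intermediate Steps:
1/(-11*(1 + 10)) = 1/(-11*11) = 1/(-121) = -1/121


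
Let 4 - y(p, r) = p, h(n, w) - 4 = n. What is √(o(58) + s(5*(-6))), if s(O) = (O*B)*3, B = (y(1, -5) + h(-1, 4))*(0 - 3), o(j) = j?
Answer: √1678 ≈ 40.963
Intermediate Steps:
h(n, w) = 4 + n
y(p, r) = 4 - p
B = -18 (B = ((4 - 1*1) + (4 - 1))*(0 - 3) = ((4 - 1) + 3)*(-3) = (3 + 3)*(-3) = 6*(-3) = -18)
s(O) = -54*O (s(O) = (O*(-18))*3 = -18*O*3 = -54*O)
√(o(58) + s(5*(-6))) = √(58 - 270*(-6)) = √(58 - 54*(-30)) = √(58 + 1620) = √1678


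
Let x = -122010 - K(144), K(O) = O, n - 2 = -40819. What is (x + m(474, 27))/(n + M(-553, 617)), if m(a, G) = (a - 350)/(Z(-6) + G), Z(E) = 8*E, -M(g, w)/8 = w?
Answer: 2565358/960813 ≈ 2.6700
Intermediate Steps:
n = -40817 (n = 2 - 40819 = -40817)
M(g, w) = -8*w
x = -122154 (x = -122010 - 1*144 = -122010 - 144 = -122154)
m(a, G) = (-350 + a)/(-48 + G) (m(a, G) = (a - 350)/(8*(-6) + G) = (-350 + a)/(-48 + G))
(x + m(474, 27))/(n + M(-553, 617)) = (-122154 + (-350 + 474)/(-48 + 27))/(-40817 - 8*617) = (-122154 + 124/(-21))/(-40817 - 4936) = (-122154 - 1/21*124)/(-45753) = (-122154 - 124/21)*(-1/45753) = -2565358/21*(-1/45753) = 2565358/960813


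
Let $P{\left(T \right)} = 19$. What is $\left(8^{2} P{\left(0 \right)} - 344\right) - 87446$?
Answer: $-86574$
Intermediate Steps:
$\left(8^{2} P{\left(0 \right)} - 344\right) - 87446 = \left(8^{2} \cdot 19 - 344\right) - 87446 = \left(64 \cdot 19 - 344\right) - 87446 = \left(1216 - 344\right) - 87446 = 872 - 87446 = -86574$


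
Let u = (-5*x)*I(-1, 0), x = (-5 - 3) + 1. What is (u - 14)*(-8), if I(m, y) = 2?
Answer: -448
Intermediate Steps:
x = -7 (x = -8 + 1 = -7)
u = 70 (u = -5*(-7)*2 = 35*2 = 70)
(u - 14)*(-8) = (70 - 14)*(-8) = 56*(-8) = -448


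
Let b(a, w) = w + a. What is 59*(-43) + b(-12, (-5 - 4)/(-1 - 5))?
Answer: -5095/2 ≈ -2547.5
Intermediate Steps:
b(a, w) = a + w
59*(-43) + b(-12, (-5 - 4)/(-1 - 5)) = 59*(-43) + (-12 + (-5 - 4)/(-1 - 5)) = -2537 + (-12 - 9/(-6)) = -2537 + (-12 - 9*(-⅙)) = -2537 + (-12 + 3/2) = -2537 - 21/2 = -5095/2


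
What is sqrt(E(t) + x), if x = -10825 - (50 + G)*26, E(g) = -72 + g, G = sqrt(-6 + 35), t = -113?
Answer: sqrt(-12310 - 26*sqrt(29)) ≈ 111.58*I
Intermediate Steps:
G = sqrt(29) ≈ 5.3852
x = -12125 - 26*sqrt(29) (x = -10825 - (50 + sqrt(29))*26 = -10825 - (1300 + 26*sqrt(29)) = -10825 + (-1300 - 26*sqrt(29)) = -12125 - 26*sqrt(29) ≈ -12265.)
sqrt(E(t) + x) = sqrt((-72 - 113) + (-12125 - 26*sqrt(29))) = sqrt(-185 + (-12125 - 26*sqrt(29))) = sqrt(-12310 - 26*sqrt(29))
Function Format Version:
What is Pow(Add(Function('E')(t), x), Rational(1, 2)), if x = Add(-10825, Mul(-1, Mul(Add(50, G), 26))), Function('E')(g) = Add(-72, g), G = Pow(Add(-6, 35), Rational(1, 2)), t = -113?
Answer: Pow(Add(-12310, Mul(-26, Pow(29, Rational(1, 2)))), Rational(1, 2)) ≈ Mul(111.58, I)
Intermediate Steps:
G = Pow(29, Rational(1, 2)) ≈ 5.3852
x = Add(-12125, Mul(-26, Pow(29, Rational(1, 2)))) (x = Add(-10825, Mul(-1, Mul(Add(50, Pow(29, Rational(1, 2))), 26))) = Add(-10825, Mul(-1, Add(1300, Mul(26, Pow(29, Rational(1, 2)))))) = Add(-10825, Add(-1300, Mul(-26, Pow(29, Rational(1, 2))))) = Add(-12125, Mul(-26, Pow(29, Rational(1, 2)))) ≈ -12265.)
Pow(Add(Function('E')(t), x), Rational(1, 2)) = Pow(Add(Add(-72, -113), Add(-12125, Mul(-26, Pow(29, Rational(1, 2))))), Rational(1, 2)) = Pow(Add(-185, Add(-12125, Mul(-26, Pow(29, Rational(1, 2))))), Rational(1, 2)) = Pow(Add(-12310, Mul(-26, Pow(29, Rational(1, 2)))), Rational(1, 2))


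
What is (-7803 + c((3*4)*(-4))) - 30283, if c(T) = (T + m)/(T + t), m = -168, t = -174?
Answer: -1409146/37 ≈ -38085.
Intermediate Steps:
c(T) = (-168 + T)/(-174 + T) (c(T) = (T - 168)/(T - 174) = (-168 + T)/(-174 + T))
(-7803 + c((3*4)*(-4))) - 30283 = (-7803 + (-168 + (3*4)*(-4))/(-174 + (3*4)*(-4))) - 30283 = (-7803 + (-168 + 12*(-4))/(-174 + 12*(-4))) - 30283 = (-7803 + (-168 - 48)/(-174 - 48)) - 30283 = (-7803 - 216/(-222)) - 30283 = (-7803 - 1/222*(-216)) - 30283 = (-7803 + 36/37) - 30283 = -288675/37 - 30283 = -1409146/37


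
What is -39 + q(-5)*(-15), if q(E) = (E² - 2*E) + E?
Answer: -489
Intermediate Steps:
q(E) = E² - E
-39 + q(-5)*(-15) = -39 - 5*(-1 - 5)*(-15) = -39 - 5*(-6)*(-15) = -39 + 30*(-15) = -39 - 450 = -489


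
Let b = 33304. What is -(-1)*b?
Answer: 33304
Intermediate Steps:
-(-1)*b = -(-1)*33304 = -1*(-33304) = 33304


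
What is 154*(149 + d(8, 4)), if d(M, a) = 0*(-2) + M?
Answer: 24178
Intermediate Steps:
d(M, a) = M (d(M, a) = 0 + M = M)
154*(149 + d(8, 4)) = 154*(149 + 8) = 154*157 = 24178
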